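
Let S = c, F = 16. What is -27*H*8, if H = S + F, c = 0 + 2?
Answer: -3888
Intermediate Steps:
c = 2
S = 2
H = 18 (H = 2 + 16 = 18)
-27*H*8 = -27*18*8 = -486*8 = -3888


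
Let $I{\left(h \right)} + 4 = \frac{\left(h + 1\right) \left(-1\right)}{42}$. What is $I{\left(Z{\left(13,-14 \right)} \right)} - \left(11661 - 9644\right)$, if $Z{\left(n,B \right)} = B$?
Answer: $- \frac{84869}{42} \approx -2020.7$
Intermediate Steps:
$I{\left(h \right)} = - \frac{169}{42} - \frac{h}{42}$ ($I{\left(h \right)} = -4 + \frac{\left(h + 1\right) \left(-1\right)}{42} = -4 + \left(1 + h\right) \left(-1\right) \frac{1}{42} = -4 + \left(-1 - h\right) \frac{1}{42} = -4 - \left(\frac{1}{42} + \frac{h}{42}\right) = - \frac{169}{42} - \frac{h}{42}$)
$I{\left(Z{\left(13,-14 \right)} \right)} - \left(11661 - 9644\right) = \left(- \frac{169}{42} - - \frac{1}{3}\right) - \left(11661 - 9644\right) = \left(- \frac{169}{42} + \frac{1}{3}\right) - \left(11661 - 9644\right) = - \frac{155}{42} - 2017 = - \frac{84869}{42}$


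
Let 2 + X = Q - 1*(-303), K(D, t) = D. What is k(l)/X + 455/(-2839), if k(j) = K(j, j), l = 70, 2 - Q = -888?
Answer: -343175/3381249 ≈ -0.10149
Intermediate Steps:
Q = 890 (Q = 2 - 1*(-888) = 2 + 888 = 890)
X = 1191 (X = -2 + (890 - 1*(-303)) = -2 + (890 + 303) = -2 + 1193 = 1191)
k(j) = j
k(l)/X + 455/(-2839) = 70/1191 + 455/(-2839) = 70*(1/1191) + 455*(-1/2839) = 70/1191 - 455/2839 = -343175/3381249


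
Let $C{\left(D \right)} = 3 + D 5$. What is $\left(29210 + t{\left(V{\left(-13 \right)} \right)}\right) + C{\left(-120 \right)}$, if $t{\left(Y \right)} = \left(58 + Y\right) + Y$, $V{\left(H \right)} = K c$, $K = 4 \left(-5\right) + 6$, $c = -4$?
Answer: $28783$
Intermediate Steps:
$K = -14$ ($K = -20 + 6 = -14$)
$C{\left(D \right)} = 3 + 5 D$
$V{\left(H \right)} = 56$ ($V{\left(H \right)} = \left(-14\right) \left(-4\right) = 56$)
$t{\left(Y \right)} = 58 + 2 Y$
$\left(29210 + t{\left(V{\left(-13 \right)} \right)}\right) + C{\left(-120 \right)} = \left(29210 + \left(58 + 2 \cdot 56\right)\right) + \left(3 + 5 \left(-120\right)\right) = \left(29210 + \left(58 + 112\right)\right) + \left(3 - 600\right) = \left(29210 + 170\right) - 597 = 29380 - 597 = 28783$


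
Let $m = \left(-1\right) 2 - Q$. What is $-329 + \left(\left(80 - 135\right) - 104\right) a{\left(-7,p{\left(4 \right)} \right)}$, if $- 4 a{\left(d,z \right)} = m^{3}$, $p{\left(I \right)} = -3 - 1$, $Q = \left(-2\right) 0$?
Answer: $-647$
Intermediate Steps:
$Q = 0$
$p{\left(I \right)} = -4$ ($p{\left(I \right)} = -3 - 1 = -4$)
$m = -2$ ($m = \left(-1\right) 2 - 0 = -2 + 0 = -2$)
$a{\left(d,z \right)} = 2$ ($a{\left(d,z \right)} = - \frac{\left(-2\right)^{3}}{4} = \left(- \frac{1}{4}\right) \left(-8\right) = 2$)
$-329 + \left(\left(80 - 135\right) - 104\right) a{\left(-7,p{\left(4 \right)} \right)} = -329 + \left(\left(80 - 135\right) - 104\right) 2 = -329 + \left(-55 - 104\right) 2 = -329 - 318 = -647$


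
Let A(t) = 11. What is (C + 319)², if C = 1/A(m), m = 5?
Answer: 12320100/121 ≈ 1.0182e+5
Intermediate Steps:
C = 1/11 ≈ 0.090909
(C + 319)² = (1/11 + 319)² = (3510/11)² = 12320100/121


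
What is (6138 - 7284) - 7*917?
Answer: -7565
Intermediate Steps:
(6138 - 7284) - 7*917 = -1146 - 6419 = -7565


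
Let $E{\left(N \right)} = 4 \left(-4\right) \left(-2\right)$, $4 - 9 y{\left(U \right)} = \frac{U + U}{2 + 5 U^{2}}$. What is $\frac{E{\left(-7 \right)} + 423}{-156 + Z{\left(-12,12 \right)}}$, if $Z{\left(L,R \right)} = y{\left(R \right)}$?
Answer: $- \frac{1478295}{505412} \approx -2.9249$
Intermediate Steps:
$y{\left(U \right)} = \frac{4}{9} - \frac{2 U}{9 \left(2 + 5 U^{2}\right)}$ ($y{\left(U \right)} = \frac{4}{9} - \frac{\left(U + U\right) \frac{1}{2 + 5 U^{2}}}{9} = \frac{4}{9} - \frac{2 U \frac{1}{2 + 5 U^{2}}}{9} = \frac{4}{9} - \frac{2 U}{9 \left(2 + 5 U^{2}\right)}$)
$Z{\left(L,R \right)} = \frac{2 \left(4 - R + 10 R^{2}\right)}{9 \left(2 + 5 R^{2}\right)}$
$E{\left(N \right)} = 32$ ($E{\left(N \right)} = \left(-16\right) \left(-2\right) = 32$)
$\frac{E{\left(-7 \right)} + 423}{-156 + Z{\left(-12,12 \right)}} = \frac{32 + 423}{-156 + \frac{2 \left(4 - 12 + 10 \cdot 12^{2}\right)}{9 \left(2 + 5 \cdot 12^{2}\right)}} = \frac{455}{-156 + \frac{2 \left(4 - 12 + 10 \cdot 144\right)}{9 \left(2 + 5 \cdot 144\right)}} = \frac{455}{-156 + \frac{2 \left(4 - 12 + 1440\right)}{9 \left(2 + 720\right)}} = \frac{455}{-156 + \frac{2}{9} \cdot \frac{1}{722} \cdot 1432} = \frac{455}{-156 + \frac{1432}{3249}} = \frac{455}{- \frac{505412}{3249}} = 455 \left(- \frac{3249}{505412}\right) = - \frac{1478295}{505412}$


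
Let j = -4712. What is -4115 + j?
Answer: -8827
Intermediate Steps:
-4115 + j = -4115 - 4712 = -8827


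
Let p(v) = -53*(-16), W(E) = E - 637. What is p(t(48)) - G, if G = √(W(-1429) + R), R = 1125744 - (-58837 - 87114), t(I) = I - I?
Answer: 848 - √1269629 ≈ -278.78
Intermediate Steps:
t(I) = 0
W(E) = -637 + E
p(v) = 848
R = 1271695 (R = 1125744 - 1*(-145951) = 1125744 + 145951 = 1271695)
G = √1269629 (G = √((-637 - 1429) + 1271695) = √(-2066 + 1271695) = √1269629 ≈ 1126.8)
p(t(48)) - G = 848 - √1269629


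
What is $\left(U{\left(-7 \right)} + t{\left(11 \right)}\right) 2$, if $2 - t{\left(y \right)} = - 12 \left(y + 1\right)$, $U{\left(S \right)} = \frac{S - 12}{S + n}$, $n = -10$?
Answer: $\frac{5002}{17} \approx 294.24$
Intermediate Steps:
$U{\left(S \right)} = \frac{-12 + S}{-10 + S}$ ($U{\left(S \right)} = \frac{S - 12}{S - 10} = \frac{-12 + S}{-10 + S}$)
$t{\left(y \right)} = 14 + 12 y$ ($t{\left(y \right)} = 2 - - 12 \left(y + 1\right) = 2 - - 12 \left(1 + y\right) = 2 - \left(-12 - 12 y\right) = 2 + \left(12 + 12 y\right) = 14 + 12 y$)
$\left(U{\left(-7 \right)} + t{\left(11 \right)}\right) 2 = \left(\frac{-12 - 7}{-10 - 7} + \left(14 + 12 \cdot 11\right)\right) 2 = \left(\frac{1}{-17} \left(-19\right) + \left(14 + 132\right)\right) 2 = \left(\left(- \frac{1}{17}\right) \left(-19\right) + 146\right) 2 = \left(\frac{19}{17} + 146\right) 2 = \frac{2501}{17} \cdot 2 = \frac{5002}{17}$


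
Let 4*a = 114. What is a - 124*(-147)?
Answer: 36513/2 ≈ 18257.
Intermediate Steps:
a = 57/2 (a = (¼)*114 = 57/2 ≈ 28.500)
a - 124*(-147) = 57/2 - 124*(-147) = 57/2 + 18228 = 36513/2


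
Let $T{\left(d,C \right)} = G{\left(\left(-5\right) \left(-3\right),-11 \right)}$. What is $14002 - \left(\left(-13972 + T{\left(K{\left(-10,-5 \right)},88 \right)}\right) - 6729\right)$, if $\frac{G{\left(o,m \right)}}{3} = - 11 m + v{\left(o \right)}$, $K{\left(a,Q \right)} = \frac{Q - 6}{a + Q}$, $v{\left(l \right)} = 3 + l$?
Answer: $34286$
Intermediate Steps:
$K{\left(a,Q \right)} = \frac{-6 + Q}{Q + a}$
$G{\left(o,m \right)} = 9 - 33 m + 3 o$ ($G{\left(o,m \right)} = 3 \left(- 11 m + \left(3 + o\right)\right) = 3 \left(3 + o - 11 m\right) = 9 - 33 m + 3 o$)
$T{\left(d,C \right)} = 417$ ($T{\left(d,C \right)} = 9 - -363 + 3 \left(\left(-5\right) \left(-3\right)\right) = 9 + 363 + 3 \cdot 15 = 9 + 363 + 45 = 417$)
$14002 - \left(\left(-13972 + T{\left(K{\left(-10,-5 \right)},88 \right)}\right) - 6729\right) = 14002 - \left(\left(-13972 + 417\right) - 6729\right) = 14002 - \left(-13555 - 6729\right) = 14002 - -20284 = 14002 + 20284 = 34286$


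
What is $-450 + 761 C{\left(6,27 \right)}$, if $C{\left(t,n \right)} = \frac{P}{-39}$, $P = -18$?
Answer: $- \frac{1284}{13} \approx -98.769$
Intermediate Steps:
$C{\left(t,n \right)} = \frac{6}{13}$ ($C{\left(t,n \right)} = - \frac{18}{-39} = \left(-18\right) \left(- \frac{1}{39}\right) = \frac{6}{13}$)
$-450 + 761 C{\left(6,27 \right)} = -450 + 761 \cdot \frac{6}{13} = -450 + \frac{4566}{13} = - \frac{1284}{13}$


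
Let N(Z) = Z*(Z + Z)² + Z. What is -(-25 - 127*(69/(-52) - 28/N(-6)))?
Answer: -3153949/22620 ≈ -139.43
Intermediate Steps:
N(Z) = Z + 4*Z³ (N(Z) = Z*(2*Z)² + Z = Z*(4*Z²) + Z = 4*Z³ + Z = Z + 4*Z³)
-(-25 - 127*(69/(-52) - 28/N(-6))) = -(-25 - 127*(69/(-52) - 28/(-6 + 4*(-6)³))) = -(-25 - 127*(69*(-1/52) - 28/(-6 + 4*(-216)))) = -(-25 - 127*(-69/52 - 28/(-6 - 864))) = -(-25 - 127*(-69/52 - 28/(-870))) = -(-25 - 127*(-69/52 - 28*(-1/870))) = -(-25 - 127*(-69/52 + 14/435)) = -(-25 - 127*(-29287/22620)) = -(-25 + 3719449/22620) = -1*3153949/22620 = -3153949/22620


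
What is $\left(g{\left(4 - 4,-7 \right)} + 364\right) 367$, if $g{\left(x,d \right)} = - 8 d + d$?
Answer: $151571$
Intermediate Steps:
$g{\left(x,d \right)} = - 7 d$
$\left(g{\left(4 - 4,-7 \right)} + 364\right) 367 = \left(\left(-7\right) \left(-7\right) + 364\right) 367 = \left(49 + 364\right) 367 = 413 \cdot 367 = 151571$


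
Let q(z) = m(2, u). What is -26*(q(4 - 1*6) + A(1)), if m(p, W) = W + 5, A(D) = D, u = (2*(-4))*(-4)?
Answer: -988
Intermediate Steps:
u = 32 (u = -8*(-4) = 32)
m(p, W) = 5 + W
q(z) = 37 (q(z) = 5 + 32 = 37)
-26*(q(4 - 1*6) + A(1)) = -26*(37 + 1) = -26*38 = -988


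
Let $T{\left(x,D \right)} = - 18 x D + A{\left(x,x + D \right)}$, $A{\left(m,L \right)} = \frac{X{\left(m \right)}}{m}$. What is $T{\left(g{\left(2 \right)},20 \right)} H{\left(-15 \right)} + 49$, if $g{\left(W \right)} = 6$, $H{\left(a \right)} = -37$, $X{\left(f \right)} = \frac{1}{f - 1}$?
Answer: $\frac{2399033}{30} \approx 79968.0$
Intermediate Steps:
$X{\left(f \right)} = \frac{1}{-1 + f}$
$A{\left(m,L \right)} = \frac{1}{m \left(-1 + m\right)}$ ($A{\left(m,L \right)} = \frac{1}{\left(-1 + m\right) m} = \frac{1}{m \left(-1 + m\right)}$)
$T{\left(x,D \right)} = \frac{1}{x \left(-1 + x\right)} - 18 D x$ ($T{\left(x,D \right)} = - 18 x D + \frac{1}{x \left(-1 + x\right)} = - 18 D x + \frac{1}{x \left(-1 + x\right)} = \frac{1}{x \left(-1 + x\right)} - 18 D x$)
$T{\left(g{\left(2 \right)},20 \right)} H{\left(-15 \right)} + 49 = \frac{1 - 360 \cdot 6^{2} \left(-1 + 6\right)}{6 \left(-1 + 6\right)} \left(-37\right) + 49 = \frac{1 - 360 \cdot 36 \cdot 5}{6 \cdot 5} \left(-37\right) + 49 = \frac{1}{6} \cdot \frac{1}{5} \left(1 - 64800\right) \left(-37\right) + 49 = \frac{1}{6} \cdot \frac{1}{5} \left(-64799\right) \left(-37\right) + 49 = \left(- \frac{64799}{30}\right) \left(-37\right) + 49 = \frac{2397563}{30} + 49 = \frac{2399033}{30}$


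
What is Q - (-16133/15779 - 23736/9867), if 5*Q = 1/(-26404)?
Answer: 1021171783503/297889531940 ≈ 3.4280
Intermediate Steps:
Q = -1/132020 (Q = (⅕)/(-26404) = (⅕)*(-1/26404) = -1/132020 ≈ -7.5746e-6)
Q - (-16133/15779 - 23736/9867) = -1/132020 - (-16133/15779 - 23736/9867) = -1/132020 - (-16133*1/15779 - 23736*1/9867) = -1/132020 - (-16133/15779 - 344/143) = -1/132020 - 1*(-7734995/2256397) = -1/132020 + 7734995/2256397 = 1021171783503/297889531940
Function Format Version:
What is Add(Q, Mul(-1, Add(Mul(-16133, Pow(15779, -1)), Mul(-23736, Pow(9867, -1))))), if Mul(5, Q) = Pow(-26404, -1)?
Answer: Rational(1021171783503, 297889531940) ≈ 3.4280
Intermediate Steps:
Q = Rational(-1, 132020) (Q = Mul(Rational(1, 5), Pow(-26404, -1)) = Mul(Rational(1, 5), Rational(-1, 26404)) = Rational(-1, 132020) ≈ -7.5746e-6)
Add(Q, Mul(-1, Add(Mul(-16133, Pow(15779, -1)), Mul(-23736, Pow(9867, -1))))) = Add(Rational(-1, 132020), Mul(-1, Add(Mul(-16133, Pow(15779, -1)), Mul(-23736, Pow(9867, -1))))) = Add(Rational(-1, 132020), Mul(-1, Add(Mul(-16133, Rational(1, 15779)), Mul(-23736, Rational(1, 9867))))) = Add(Rational(-1, 132020), Mul(-1, Add(Rational(-16133, 15779), Rational(-344, 143)))) = Add(Rational(-1, 132020), Mul(-1, Rational(-7734995, 2256397))) = Add(Rational(-1, 132020), Rational(7734995, 2256397)) = Rational(1021171783503, 297889531940)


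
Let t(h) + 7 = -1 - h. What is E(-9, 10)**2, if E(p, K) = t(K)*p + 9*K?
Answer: 63504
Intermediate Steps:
t(h) = -8 - h (t(h) = -7 + (-1 - h) = -8 - h)
E(p, K) = 9*K + p*(-8 - K) (E(p, K) = (-8 - K)*p + 9*K = p*(-8 - K) + 9*K = 9*K + p*(-8 - K))
E(-9, 10)**2 = (9*10 - 1*(-9)*(8 + 10))**2 = (90 - 1*(-9)*18)**2 = (90 + 162)**2 = 252**2 = 63504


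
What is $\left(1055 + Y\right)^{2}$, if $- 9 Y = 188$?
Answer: $\frac{86620249}{81} \approx 1.0694 \cdot 10^{6}$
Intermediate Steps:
$Y = - \frac{188}{9}$ ($Y = \left(- \frac{1}{9}\right) 188 = - \frac{188}{9} \approx -20.889$)
$\left(1055 + Y\right)^{2} = \left(1055 - \frac{188}{9}\right)^{2} = \left(\frac{9307}{9}\right)^{2} = \frac{86620249}{81}$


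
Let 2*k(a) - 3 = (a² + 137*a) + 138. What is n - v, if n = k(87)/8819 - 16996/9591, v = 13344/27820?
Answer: -1339915815583/1176549933390 ≈ -1.1389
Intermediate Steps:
k(a) = 141/2 + a²/2 + 137*a/2 (k(a) = 3/2 + ((a² + 137*a) + 138)/2 = 3/2 + (138 + a² + 137*a)/2 = 3/2 + (69 + a²/2 + 137*a/2) = 141/2 + a²/2 + 137*a/2)
v = 3336/6955 (v = 13344*(1/27820) = 3336/6955 ≈ 0.47965)
n = -111513709/169166058 (n = (141/2 + (½)*87² + (137/2)*87)/8819 - 16996/9591 = (141/2 + (½)*7569 + 11919/2)*(1/8819) - 16996*1/9591 = (141/2 + 7569/2 + 11919/2)*(1/8819) - 16996/9591 = (19629/2)*(1/8819) - 16996/9591 = 19629/17638 - 16996/9591 = -111513709/169166058 ≈ -0.65920)
n - v = -111513709/169166058 - 1*3336/6955 = -111513709/169166058 - 3336/6955 = -1339915815583/1176549933390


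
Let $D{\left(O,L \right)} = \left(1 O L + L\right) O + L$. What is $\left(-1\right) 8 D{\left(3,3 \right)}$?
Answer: $-312$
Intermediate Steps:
$D{\left(O,L \right)} = L + O \left(L + L O\right)$ ($D{\left(O,L \right)} = \left(O L + L\right) O + L = \left(L O + L\right) O + L = \left(L + L O\right) O + L = O \left(L + L O\right) + L = L + O \left(L + L O\right)$)
$\left(-1\right) 8 D{\left(3,3 \right)} = \left(-1\right) 8 \cdot 3 \left(1 + 3 + 3^{2}\right) = - 8 \cdot 3 \left(1 + 3 + 9\right) = - 8 \cdot 3 \cdot 13 = \left(-8\right) 39 = -312$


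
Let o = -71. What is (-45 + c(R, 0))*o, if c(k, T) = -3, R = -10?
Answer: 3408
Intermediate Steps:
(-45 + c(R, 0))*o = (-45 - 3)*(-71) = -48*(-71) = 3408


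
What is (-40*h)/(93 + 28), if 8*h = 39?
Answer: -195/121 ≈ -1.6116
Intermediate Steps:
h = 39/8 (h = (⅛)*39 = 39/8 ≈ 4.8750)
(-40*h)/(93 + 28) = (-40*39/8)/(93 + 28) = -195/121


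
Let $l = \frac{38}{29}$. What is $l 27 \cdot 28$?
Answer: $\frac{28728}{29} \approx 990.62$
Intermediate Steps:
$l = \frac{38}{29}$ ($l = 38 \cdot \frac{1}{29} = \frac{38}{29} \approx 1.3103$)
$l 27 \cdot 28 = \frac{38}{29} \cdot 27 \cdot 28 = \frac{1026}{29} \cdot 28 = \frac{28728}{29}$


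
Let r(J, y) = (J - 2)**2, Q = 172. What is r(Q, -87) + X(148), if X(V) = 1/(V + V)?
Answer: 8554401/296 ≈ 28900.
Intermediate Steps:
r(J, y) = (-2 + J)**2
X(V) = 1/(2*V)
r(Q, -87) + X(148) = (-2 + 172)**2 + (1/2)/148 = 170**2 + (1/2)*(1/148) = 28900 + 1/296 = 8554401/296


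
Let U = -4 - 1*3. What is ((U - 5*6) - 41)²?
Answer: 6084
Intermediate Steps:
U = -7 (U = -4 - 3 = -7)
((U - 5*6) - 41)² = ((-7 - 5*6) - 41)² = ((-7 - 30) - 41)² = (-37 - 41)² = (-78)² = 6084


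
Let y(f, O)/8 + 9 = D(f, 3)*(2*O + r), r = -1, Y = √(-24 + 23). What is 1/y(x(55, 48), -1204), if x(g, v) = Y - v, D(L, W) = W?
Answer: -1/57888 ≈ -1.7275e-5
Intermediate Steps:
Y = I (Y = √(-1) = I ≈ 1.0*I)
x(g, v) = I - v
y(f, O) = -96 + 48*O (y(f, O) = -72 + 8*(3*(2*O - 1)) = -72 + 8*(3*(-1 + 2*O)) = -72 + 8*(-3 + 6*O) = -72 + (-24 + 48*O) = -96 + 48*O)
1/y(x(55, 48), -1204) = 1/(-96 + 48*(-1204)) = 1/(-96 - 57792) = 1/(-57888) = -1/57888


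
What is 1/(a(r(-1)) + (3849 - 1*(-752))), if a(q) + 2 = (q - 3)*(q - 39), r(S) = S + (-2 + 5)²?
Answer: 1/4444 ≈ 0.00022502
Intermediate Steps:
r(S) = 9 + S (r(S) = S + 3² = S + 9 = 9 + S)
a(q) = -2 + (-39 + q)*(-3 + q) (a(q) = -2 + (q - 3)*(q - 39) = -2 + (-3 + q)*(-39 + q) = -2 + (-39 + q)*(-3 + q))
1/(a(r(-1)) + (3849 - 1*(-752))) = 1/((115 + (9 - 1)² - 42*(9 - 1)) + (3849 - 1*(-752))) = 1/((115 + 8² - 42*8) + (3849 + 752)) = 1/((115 + 64 - 336) + 4601) = 1/(-157 + 4601) = 1/4444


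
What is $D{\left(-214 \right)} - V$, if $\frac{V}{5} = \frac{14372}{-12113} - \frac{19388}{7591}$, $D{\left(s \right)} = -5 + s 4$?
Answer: $- \frac{77449039683}{91949783} \approx -842.3$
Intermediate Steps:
$D{\left(s \right)} = -5 + 4 s$
$V = - \frac{1719723480}{91949783}$ ($V = 5 \left(\frac{14372}{-12113} - \frac{19388}{7591}\right) = 5 \left(14372 \left(- \frac{1}{12113}\right) - \frac{19388}{7591}\right) = 5 \left(- \frac{14372}{12113} - \frac{19388}{7591}\right) = 5 \left(- \frac{343944696}{91949783}\right) = - \frac{1719723480}{91949783} \approx -18.703$)
$D{\left(-214 \right)} - V = \left(-5 + 4 \left(-214\right)\right) - - \frac{1719723480}{91949783} = \left(-5 - 856\right) + \frac{1719723480}{91949783} = -861 + \frac{1719723480}{91949783} = - \frac{77449039683}{91949783}$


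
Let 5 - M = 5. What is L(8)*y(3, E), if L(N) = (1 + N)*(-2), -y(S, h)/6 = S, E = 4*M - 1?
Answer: 324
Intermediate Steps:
M = 0 (M = 5 - 1*5 = 5 - 5 = 0)
E = -1 (E = 4*0 - 1 = 0 - 1 = -1)
y(S, h) = -6*S
L(N) = -2 - 2*N
L(8)*y(3, E) = (-2 - 2*8)*(-6*3) = (-2 - 16)*(-18) = -18*(-18) = 324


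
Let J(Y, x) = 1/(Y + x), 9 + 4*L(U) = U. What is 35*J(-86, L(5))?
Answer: -35/87 ≈ -0.40230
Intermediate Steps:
L(U) = -9/4 + U/4
35*J(-86, L(5)) = 35/(-86 + (-9/4 + (¼)*5)) = 35/(-86 + (-9/4 + 5/4)) = 35/(-86 - 1) = 35/(-87) = 35*(-1/87) = -35/87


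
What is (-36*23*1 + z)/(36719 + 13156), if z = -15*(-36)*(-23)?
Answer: -4416/16625 ≈ -0.26562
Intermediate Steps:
z = -12420 (z = 540*(-23) = -12420)
(-36*23*1 + z)/(36719 + 13156) = (-36*23*1 - 12420)/(36719 + 13156) = (-828*1 - 12420)/49875 = (-828 - 12420)*(1/49875) = -13248*1/49875 = -4416/16625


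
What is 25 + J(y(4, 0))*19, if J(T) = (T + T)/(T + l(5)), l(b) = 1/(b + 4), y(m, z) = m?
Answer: 2293/37 ≈ 61.973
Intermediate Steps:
l(b) = 1/(4 + b)
J(T) = 2*T/(⅑ + T) (J(T) = (T + T)/(T + 1/(4 + 5)) = (2*T)/(T + 1/9) = (2*T)/(T + ⅑) = (2*T)/(⅑ + T) = 2*T/(⅑ + T))
25 + J(y(4, 0))*19 = 25 + (18*4/(1 + 9*4))*19 = 25 + (18*4/(1 + 36))*19 = 25 + (18*4/37)*19 = 25 + (18*4*(1/37))*19 = 25 + (72/37)*19 = 25 + 1368/37 = 2293/37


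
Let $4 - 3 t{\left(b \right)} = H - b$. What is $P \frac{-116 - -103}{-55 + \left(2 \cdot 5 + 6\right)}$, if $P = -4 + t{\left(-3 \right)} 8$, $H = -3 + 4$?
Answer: $- \frac{4}{3} \approx -1.3333$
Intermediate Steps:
$H = 1$
$t{\left(b \right)} = 1 + \frac{b}{3}$ ($t{\left(b \right)} = \frac{4}{3} - \frac{1 - b}{3} = \frac{4}{3} + \left(- \frac{1}{3} + \frac{b}{3}\right) = 1 + \frac{b}{3}$)
$P = -4$ ($P = -4 + \left(1 + \frac{1}{3} \left(-3\right)\right) 8 = -4 + \left(1 - 1\right) 8 = -4 + 0 \cdot 8 = -4 + 0 = -4$)
$P \frac{-116 - -103}{-55 + \left(2 \cdot 5 + 6\right)} = - 4 \frac{-116 - -103}{-55 + \left(2 \cdot 5 + 6\right)} = - 4 \frac{-116 + 103}{-55 + \left(10 + 6\right)} = - 4 \left(- \frac{13}{-55 + 16}\right) = - 4 \left(- \frac{13}{-39}\right) = - 4 \left(\left(-13\right) \left(- \frac{1}{39}\right)\right) = \left(-4\right) \frac{1}{3} = - \frac{4}{3}$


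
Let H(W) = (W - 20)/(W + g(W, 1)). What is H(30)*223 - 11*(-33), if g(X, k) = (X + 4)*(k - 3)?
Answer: 5782/19 ≈ 304.32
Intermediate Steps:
g(X, k) = (-3 + k)*(4 + X) (g(X, k) = (4 + X)*(-3 + k) = (-3 + k)*(4 + X))
H(W) = (-20 + W)/(-8 - W) (H(W) = (W - 20)/(W + (-12 - 3*W + 4*1 + W*1)) = (-20 + W)/(W + (-12 - 3*W + 4 + W)) = (-20 + W)/(W + (-8 - 2*W)) = (-20 + W)/(-8 - W))
H(30)*223 - 11*(-33) = ((20 - 1*30)/(8 + 30))*223 - 11*(-33) = ((20 - 30)/38)*223 + 363 = ((1/38)*(-10))*223 + 363 = -5/19*223 + 363 = -1115/19 + 363 = 5782/19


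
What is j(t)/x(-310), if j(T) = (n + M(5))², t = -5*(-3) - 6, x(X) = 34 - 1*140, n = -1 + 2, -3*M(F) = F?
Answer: -2/477 ≈ -0.0041929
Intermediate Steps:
M(F) = -F/3
n = 1
x(X) = -106 (x(X) = 34 - 140 = -106)
t = 9 (t = 15 - 6 = 9)
j(T) = 4/9 (j(T) = (1 - ⅓*5)² = (1 - 5/3)² = (-⅔)² = 4/9)
j(t)/x(-310) = (4/9)/(-106) = (4/9)*(-1/106) = -2/477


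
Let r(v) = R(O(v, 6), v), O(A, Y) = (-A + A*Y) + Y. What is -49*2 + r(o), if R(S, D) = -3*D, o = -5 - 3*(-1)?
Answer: -92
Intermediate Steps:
O(A, Y) = Y - A + A*Y
o = -2 (o = -5 - 1*(-3) = -5 + 3 = -2)
r(v) = -3*v
-49*2 + r(o) = -49*2 - 3*(-2) = -98 + 6 = -92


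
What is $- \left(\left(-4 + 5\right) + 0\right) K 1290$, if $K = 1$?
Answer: $-1290$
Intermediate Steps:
$- \left(\left(-4 + 5\right) + 0\right) K 1290 = - \left(\left(-4 + 5\right) + 0\right) 1 \cdot 1290 = - \left(1 + 0\right) 1 \cdot 1290 = - 1 \cdot 1 \cdot 1290 = - 1 \cdot 1290 = \left(-1\right) 1290 = -1290$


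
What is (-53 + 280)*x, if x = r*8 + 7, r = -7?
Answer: -11123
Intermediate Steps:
x = -49 (x = -7*8 + 7 = -56 + 7 = -49)
(-53 + 280)*x = (-53 + 280)*(-49) = 227*(-49) = -11123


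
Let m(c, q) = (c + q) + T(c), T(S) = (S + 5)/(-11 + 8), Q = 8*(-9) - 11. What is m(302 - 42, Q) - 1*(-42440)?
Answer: 127586/3 ≈ 42529.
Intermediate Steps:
Q = -83 (Q = -72 - 11 = -83)
T(S) = -5/3 - S/3 (T(S) = (5 + S)/(-3) = (5 + S)*(-⅓) = -5/3 - S/3)
m(c, q) = -5/3 + q + 2*c/3 (m(c, q) = (c + q) + (-5/3 - c/3) = -5/3 + q + 2*c/3)
m(302 - 42, Q) - 1*(-42440) = (-5/3 - 83 + 2*(302 - 42)/3) - 1*(-42440) = (-5/3 - 83 + (⅔)*260) + 42440 = (-5/3 - 83 + 520/3) + 42440 = 266/3 + 42440 = 127586/3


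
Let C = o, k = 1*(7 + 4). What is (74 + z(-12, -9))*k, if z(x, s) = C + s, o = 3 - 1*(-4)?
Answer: 792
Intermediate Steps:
o = 7 (o = 3 + 4 = 7)
k = 11 (k = 1*11 = 11)
C = 7
z(x, s) = 7 + s
(74 + z(-12, -9))*k = (74 + (7 - 9))*11 = (74 - 2)*11 = 72*11 = 792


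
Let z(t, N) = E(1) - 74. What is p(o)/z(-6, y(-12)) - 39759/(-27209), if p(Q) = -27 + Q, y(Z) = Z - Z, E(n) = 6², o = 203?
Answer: -1638971/516971 ≈ -3.1703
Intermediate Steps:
E(n) = 36
y(Z) = 0
z(t, N) = -38 (z(t, N) = 36 - 74 = -38)
p(o)/z(-6, y(-12)) - 39759/(-27209) = (-27 + 203)/(-38) - 39759/(-27209) = 176*(-1/38) - 39759*(-1/27209) = -88/19 + 39759/27209 = -1638971/516971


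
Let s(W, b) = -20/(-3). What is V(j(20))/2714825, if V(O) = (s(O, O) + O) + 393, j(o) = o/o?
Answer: 1202/8144475 ≈ 0.00014758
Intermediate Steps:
s(W, b) = 20/3 (s(W, b) = -20*(-1/3) = 20/3)
j(o) = 1
V(O) = 1199/3 + O (V(O) = (20/3 + O) + 393 = 1199/3 + O)
V(j(20))/2714825 = (1199/3 + 1)/2714825 = (1202/3)*(1/2714825) = 1202/8144475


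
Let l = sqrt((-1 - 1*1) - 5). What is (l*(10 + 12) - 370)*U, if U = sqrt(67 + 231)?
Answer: -370*sqrt(298) + 22*I*sqrt(2086) ≈ -6387.2 + 1004.8*I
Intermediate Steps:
l = I*sqrt(7) (l = sqrt((-1 - 1) - 5) = sqrt(-2 - 5) = sqrt(-7) = I*sqrt(7) ≈ 2.6458*I)
U = sqrt(298) ≈ 17.263
(l*(10 + 12) - 370)*U = ((I*sqrt(7))*(10 + 12) - 370)*sqrt(298) = ((I*sqrt(7))*22 - 370)*sqrt(298) = (22*I*sqrt(7) - 370)*sqrt(298) = (-370 + 22*I*sqrt(7))*sqrt(298) = sqrt(298)*(-370 + 22*I*sqrt(7))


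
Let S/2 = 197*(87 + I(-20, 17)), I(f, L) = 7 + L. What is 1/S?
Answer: 1/43734 ≈ 2.2866e-5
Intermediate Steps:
S = 43734 (S = 2*(197*(87 + (7 + 17))) = 2*(197*(87 + 24)) = 2*(197*111) = 2*21867 = 43734)
1/S = 1/43734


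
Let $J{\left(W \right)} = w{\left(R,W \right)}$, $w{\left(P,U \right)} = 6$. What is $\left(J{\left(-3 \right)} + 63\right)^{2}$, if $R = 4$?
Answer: $4761$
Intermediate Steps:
$J{\left(W \right)} = 6$
$\left(J{\left(-3 \right)} + 63\right)^{2} = \left(6 + 63\right)^{2} = 69^{2} = 4761$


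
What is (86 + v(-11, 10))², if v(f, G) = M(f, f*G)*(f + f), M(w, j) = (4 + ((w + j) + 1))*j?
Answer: 78755441956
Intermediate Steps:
M(w, j) = j*(5 + j + w) (M(w, j) = (4 + ((j + w) + 1))*j = (4 + (1 + j + w))*j = (5 + j + w)*j = j*(5 + j + w))
v(f, G) = 2*G*f²*(5 + f + G*f) (v(f, G) = ((f*G)*(5 + f*G + f))*(f + f) = ((G*f)*(5 + G*f + f))*(2*f) = ((G*f)*(5 + f + G*f))*(2*f) = (G*f*(5 + f + G*f))*(2*f) = 2*G*f²*(5 + f + G*f))
(86 + v(-11, 10))² = (86 + 2*10*(-11)²*(5 - 11 + 10*(-11)))² = (86 + 2*10*121*(5 - 11 - 110))² = (86 + 2*10*121*(-116))² = (86 - 280720)² = (-280634)² = 78755441956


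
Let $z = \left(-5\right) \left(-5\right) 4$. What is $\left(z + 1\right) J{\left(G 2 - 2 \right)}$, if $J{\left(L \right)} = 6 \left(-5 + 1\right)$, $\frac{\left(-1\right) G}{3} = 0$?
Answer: $-2424$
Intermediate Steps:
$G = 0$ ($G = \left(-3\right) 0 = 0$)
$z = 100$ ($z = 25 \cdot 4 = 100$)
$J{\left(L \right)} = -24$ ($J{\left(L \right)} = 6 \left(-4\right) = -24$)
$\left(z + 1\right) J{\left(G 2 - 2 \right)} = \left(100 + 1\right) \left(-24\right) = 101 \left(-24\right) = -2424$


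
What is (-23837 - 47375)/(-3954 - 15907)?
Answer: 71212/19861 ≈ 3.5855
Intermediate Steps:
(-23837 - 47375)/(-3954 - 15907) = -71212/(-19861) = -71212*(-1/19861) = 71212/19861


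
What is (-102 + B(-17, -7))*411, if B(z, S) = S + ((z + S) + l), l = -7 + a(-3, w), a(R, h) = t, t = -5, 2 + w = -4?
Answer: -59595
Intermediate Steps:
w = -6 (w = -2 - 4 = -6)
a(R, h) = -5
l = -12 (l = -7 - 5 = -12)
B(z, S) = -12 + z + 2*S (B(z, S) = S + ((z + S) - 12) = S + ((S + z) - 12) = S + (-12 + S + z) = -12 + z + 2*S)
(-102 + B(-17, -7))*411 = (-102 + (-12 - 17 + 2*(-7)))*411 = (-102 + (-12 - 17 - 14))*411 = (-102 - 43)*411 = -145*411 = -59595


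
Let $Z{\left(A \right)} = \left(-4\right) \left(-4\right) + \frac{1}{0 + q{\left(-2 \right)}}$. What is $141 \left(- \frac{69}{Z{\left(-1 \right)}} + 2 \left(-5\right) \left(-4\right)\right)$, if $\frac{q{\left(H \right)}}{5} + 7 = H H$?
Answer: $\frac{1202025}{239} \approx 5029.4$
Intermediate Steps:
$q{\left(H \right)} = -35 + 5 H^{2}$ ($q{\left(H \right)} = -35 + 5 H H = -35 + 5 H^{2}$)
$Z{\left(A \right)} = \frac{239}{15}$ ($Z{\left(A \right)} = \left(-4\right) \left(-4\right) + \frac{1}{0 - \left(35 - 5 \left(-2\right)^{2}\right)} = 16 + \frac{1}{0 + \left(-35 + 5 \cdot 4\right)} = 16 + \frac{1}{0 + \left(-35 + 20\right)} = 16 + \frac{1}{0 - 15} = 16 + \frac{1}{-15} = 16 - \frac{1}{15} = \frac{239}{15}$)
$141 \left(- \frac{69}{Z{\left(-1 \right)}} + 2 \left(-5\right) \left(-4\right)\right) = 141 \left(- \frac{69}{\frac{239}{15}} + 2 \left(-5\right) \left(-4\right)\right) = 141 \left(\left(-69\right) \frac{15}{239} - -40\right) = 141 \left(- \frac{1035}{239} + 40\right) = 141 \cdot \frac{8525}{239} = \frac{1202025}{239}$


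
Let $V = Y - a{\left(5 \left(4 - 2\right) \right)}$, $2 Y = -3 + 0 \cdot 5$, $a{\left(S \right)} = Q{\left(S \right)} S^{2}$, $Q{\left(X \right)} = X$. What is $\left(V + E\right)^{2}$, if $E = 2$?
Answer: $\frac{3996001}{4} \approx 9.99 \cdot 10^{5}$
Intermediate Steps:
$a{\left(S \right)} = S^{3}$ ($a{\left(S \right)} = S S^{2} = S^{3}$)
$Y = - \frac{3}{2}$ ($Y = \frac{-3 + 0 \cdot 5}{2} = \frac{-3 + 0}{2} = \frac{1}{2} \left(-3\right) = - \frac{3}{2} \approx -1.5$)
$V = - \frac{2003}{2}$ ($V = - \frac{3}{2} - \left(5 \left(4 - 2\right)\right)^{3} = - \frac{3}{2} - \left(5 \cdot 2\right)^{3} = - \frac{3}{2} - 10^{3} = - \frac{3}{2} - 1000 = - \frac{2003}{2} \approx -1001.5$)
$\left(V + E\right)^{2} = \left(- \frac{2003}{2} + 2\right)^{2} = \left(- \frac{1999}{2}\right)^{2} = \frac{3996001}{4}$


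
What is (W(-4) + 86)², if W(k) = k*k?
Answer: 10404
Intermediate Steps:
W(k) = k²
(W(-4) + 86)² = ((-4)² + 86)² = (16 + 86)² = 102² = 10404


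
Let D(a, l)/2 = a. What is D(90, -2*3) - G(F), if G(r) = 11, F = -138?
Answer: 169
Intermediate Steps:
D(a, l) = 2*a
D(90, -2*3) - G(F) = 2*90 - 1*11 = 180 - 11 = 169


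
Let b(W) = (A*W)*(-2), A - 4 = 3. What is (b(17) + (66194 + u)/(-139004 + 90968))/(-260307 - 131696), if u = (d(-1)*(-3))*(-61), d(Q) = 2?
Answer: 2874782/4707564027 ≈ 0.00061067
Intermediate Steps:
A = 7 (A = 4 + 3 = 7)
b(W) = -14*W (b(W) = (7*W)*(-2) = -14*W)
u = 366 (u = (2*(-3))*(-61) = -6*(-61) = 366)
(b(17) + (66194 + u)/(-139004 + 90968))/(-260307 - 131696) = (-14*17 + (66194 + 366)/(-139004 + 90968))/(-260307 - 131696) = (-238 + 66560/(-48036))/(-392003) = (-238 + 66560*(-1/48036))*(-1/392003) = (-238 - 16640/12009)*(-1/392003) = -2874782/12009*(-1/392003) = 2874782/4707564027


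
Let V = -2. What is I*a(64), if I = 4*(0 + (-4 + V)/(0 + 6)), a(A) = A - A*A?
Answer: 16128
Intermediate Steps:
a(A) = A - A²
I = -4 (I = 4*(0 + (-4 - 2)/(0 + 6)) = 4*(0 - 6/6) = 4*(0 - 6*⅙) = 4*(0 - 1) = 4*(-1) = -4)
I*a(64) = -256*(1 - 1*64) = -256*(1 - 64) = -256*(-63) = -4*(-4032) = 16128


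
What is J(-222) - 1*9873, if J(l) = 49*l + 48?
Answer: -20703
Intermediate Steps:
J(l) = 48 + 49*l
J(-222) - 1*9873 = (48 + 49*(-222)) - 1*9873 = (48 - 10878) - 9873 = -10830 - 9873 = -20703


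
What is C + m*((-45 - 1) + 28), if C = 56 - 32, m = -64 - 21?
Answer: 1554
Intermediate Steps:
m = -85
C = 24
C + m*((-45 - 1) + 28) = 24 - 85*((-45 - 1) + 28) = 24 - 85*(-46 + 28) = 24 - 85*(-18) = 24 + 1530 = 1554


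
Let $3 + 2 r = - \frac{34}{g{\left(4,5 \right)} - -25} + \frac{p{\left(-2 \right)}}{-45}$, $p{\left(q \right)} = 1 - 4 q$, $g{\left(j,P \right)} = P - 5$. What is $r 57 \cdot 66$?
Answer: $- \frac{214434}{25} \approx -8577.4$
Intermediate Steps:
$g{\left(j,P \right)} = -5 + P$
$r = - \frac{57}{25}$ ($r = - \frac{3}{2} + \frac{- \frac{34}{\left(-5 + 5\right) - -25} + \frac{1 - -8}{-45}}{2} = - \frac{3}{2} + \frac{- \frac{34}{0 + 25} + \left(1 + 8\right) \left(- \frac{1}{45}\right)}{2} = - \frac{3}{2} + \frac{- \frac{34}{25} + 9 \left(- \frac{1}{45}\right)}{2} = - \frac{3}{2} + \frac{\left(-34\right) \frac{1}{25} - \frac{1}{5}}{2} = - \frac{3}{2} + \frac{- \frac{34}{25} - \frac{1}{5}}{2} = - \frac{3}{2} + \frac{1}{2} \left(- \frac{39}{25}\right) = - \frac{3}{2} - \frac{39}{50} = - \frac{57}{25} \approx -2.28$)
$r 57 \cdot 66 = \left(- \frac{57}{25}\right) 57 \cdot 66 = \left(- \frac{3249}{25}\right) 66 = - \frac{214434}{25}$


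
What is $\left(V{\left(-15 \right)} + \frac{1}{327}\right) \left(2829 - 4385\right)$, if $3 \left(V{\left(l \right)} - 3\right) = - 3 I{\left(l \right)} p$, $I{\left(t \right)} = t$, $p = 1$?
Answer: $- \frac{9160172}{327} \approx -28013.0$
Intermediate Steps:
$V{\left(l \right)} = 3 - l$ ($V{\left(l \right)} = 3 + \frac{- 3 l 1}{3} = 3 + \frac{\left(-3\right) l}{3} = 3 - l$)
$\left(V{\left(-15 \right)} + \frac{1}{327}\right) \left(2829 - 4385\right) = \left(\left(3 - -15\right) + \frac{1}{327}\right) \left(2829 - 4385\right) = \left(\left(3 + 15\right) + \frac{1}{327}\right) \left(-1556\right) = \left(18 + \frac{1}{327}\right) \left(-1556\right) = \frac{5887}{327} \left(-1556\right) = - \frac{9160172}{327}$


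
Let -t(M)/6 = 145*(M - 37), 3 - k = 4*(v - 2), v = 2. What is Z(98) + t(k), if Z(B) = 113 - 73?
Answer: 29620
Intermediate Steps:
Z(B) = 40
k = 3 (k = 3 - 4*(2 - 2) = 3 - 4*0 = 3 - 1*0 = 3 + 0 = 3)
t(M) = 32190 - 870*M (t(M) = -870*(M - 37) = -870*(-37 + M) = -6*(-5365 + 145*M) = 32190 - 870*M)
Z(98) + t(k) = 40 + (32190 - 870*3) = 40 + (32190 - 2610) = 40 + 29580 = 29620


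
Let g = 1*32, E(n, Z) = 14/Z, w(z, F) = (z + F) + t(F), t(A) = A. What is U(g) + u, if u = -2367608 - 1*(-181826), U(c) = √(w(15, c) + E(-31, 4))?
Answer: -2185782 + √330/2 ≈ -2.1858e+6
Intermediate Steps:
w(z, F) = z + 2*F (w(z, F) = (z + F) + F = (F + z) + F = z + 2*F)
g = 32
U(c) = √(37/2 + 2*c) (U(c) = √((15 + 2*c) + 14/4) = √((15 + 2*c) + 14*(¼)) = √((15 + 2*c) + 7/2) = √(37/2 + 2*c))
u = -2185782 (u = -2367608 + 181826 = -2185782)
U(g) + u = √(74 + 8*32)/2 - 2185782 = √(74 + 256)/2 - 2185782 = √330/2 - 2185782 = -2185782 + √330/2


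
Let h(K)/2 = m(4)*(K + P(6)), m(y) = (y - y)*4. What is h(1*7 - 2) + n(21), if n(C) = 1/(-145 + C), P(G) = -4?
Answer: -1/124 ≈ -0.0080645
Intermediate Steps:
m(y) = 0 (m(y) = 0*4 = 0)
h(K) = 0 (h(K) = 2*(0*(K - 4)) = 2*(0*(-4 + K)) = 2*0 = 0)
h(1*7 - 2) + n(21) = 0 + 1/(-145 + 21) = 0 + 1/(-124) = 0 - 1/124 = -1/124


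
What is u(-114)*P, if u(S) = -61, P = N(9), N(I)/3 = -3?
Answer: 549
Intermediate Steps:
N(I) = -9 (N(I) = 3*(-3) = -9)
P = -9
u(-114)*P = -61*(-9) = 549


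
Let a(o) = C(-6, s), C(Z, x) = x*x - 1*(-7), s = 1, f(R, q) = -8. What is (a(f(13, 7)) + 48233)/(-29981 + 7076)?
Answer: -48241/22905 ≈ -2.1061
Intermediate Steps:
C(Z, x) = 7 + x² (C(Z, x) = x² + 7 = 7 + x²)
a(o) = 8 (a(o) = 7 + 1² = 7 + 1 = 8)
(a(f(13, 7)) + 48233)/(-29981 + 7076) = (8 + 48233)/(-29981 + 7076) = 48241/(-22905) = 48241*(-1/22905) = -48241/22905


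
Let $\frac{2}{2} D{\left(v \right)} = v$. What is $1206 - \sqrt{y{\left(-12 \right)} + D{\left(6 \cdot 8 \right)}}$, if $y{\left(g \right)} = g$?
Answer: $1200$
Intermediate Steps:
$D{\left(v \right)} = v$
$1206 - \sqrt{y{\left(-12 \right)} + D{\left(6 \cdot 8 \right)}} = 1206 - \sqrt{-12 + 6 \cdot 8} = 1206 - \sqrt{-12 + 48} = 1206 - \sqrt{36} = 1206 - 6 = 1200$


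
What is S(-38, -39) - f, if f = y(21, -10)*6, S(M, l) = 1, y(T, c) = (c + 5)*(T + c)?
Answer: 331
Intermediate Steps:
y(T, c) = (5 + c)*(T + c)
f = -330 (f = ((-10)² + 5*21 + 5*(-10) + 21*(-10))*6 = (100 + 105 - 50 - 210)*6 = -55*6 = -330)
S(-38, -39) - f = 1 - 1*(-330) = 1 + 330 = 331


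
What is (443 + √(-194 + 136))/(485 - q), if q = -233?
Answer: 443/718 + I*√58/718 ≈ 0.61699 + 0.010607*I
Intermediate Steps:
(443 + √(-194 + 136))/(485 - q) = (443 + √(-194 + 136))/(485 - 1*(-233)) = (443 + √(-58))/(485 + 233) = (443 + I*√58)/718 = (443 + I*√58)*(1/718) = 443/718 + I*√58/718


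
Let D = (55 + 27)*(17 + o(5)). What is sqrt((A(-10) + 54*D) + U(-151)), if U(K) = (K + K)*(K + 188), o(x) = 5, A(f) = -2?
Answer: 28*sqrt(110) ≈ 293.67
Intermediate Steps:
U(K) = 2*K*(188 + K) (U(K) = (2*K)*(188 + K) = 2*K*(188 + K))
D = 1804 (D = (55 + 27)*(17 + 5) = 82*22 = 1804)
sqrt((A(-10) + 54*D) + U(-151)) = sqrt((-2 + 54*1804) + 2*(-151)*(188 - 151)) = sqrt((-2 + 97416) + 2*(-151)*37) = sqrt(97414 - 11174) = sqrt(86240) = 28*sqrt(110)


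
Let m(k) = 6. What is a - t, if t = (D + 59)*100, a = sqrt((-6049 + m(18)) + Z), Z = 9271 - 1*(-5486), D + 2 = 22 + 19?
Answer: -9800 + sqrt(8714) ≈ -9706.7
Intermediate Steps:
D = 39 (D = -2 + (22 + 19) = -2 + 41 = 39)
Z = 14757 (Z = 9271 + 5486 = 14757)
a = sqrt(8714) (a = sqrt((-6049 + 6) + 14757) = sqrt(-6043 + 14757) = sqrt(8714) ≈ 93.349)
t = 9800 (t = (39 + 59)*100 = 98*100 = 9800)
a - t = sqrt(8714) - 1*9800 = sqrt(8714) - 9800 = -9800 + sqrt(8714)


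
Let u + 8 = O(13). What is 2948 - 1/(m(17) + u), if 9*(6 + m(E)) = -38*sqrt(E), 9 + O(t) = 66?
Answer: 369148025/125221 - 342*sqrt(17)/125221 ≈ 2948.0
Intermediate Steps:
O(t) = 57 (O(t) = -9 + 66 = 57)
u = 49 (u = -8 + 57 = 49)
m(E) = -6 - 38*sqrt(E)/9 (m(E) = -6 + (-38*sqrt(E))/9 = -6 - 38*sqrt(E)/9)
2948 - 1/(m(17) + u) = 2948 - 1/((-6 - 38*sqrt(17)/9) + 49) = 2948 - 1/(43 - 38*sqrt(17)/9)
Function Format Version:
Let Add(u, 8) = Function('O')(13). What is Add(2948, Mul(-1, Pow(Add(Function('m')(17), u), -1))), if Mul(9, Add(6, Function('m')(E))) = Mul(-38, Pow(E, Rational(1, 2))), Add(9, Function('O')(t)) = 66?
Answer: Add(Rational(369148025, 125221), Mul(Rational(-342, 125221), Pow(17, Rational(1, 2)))) ≈ 2948.0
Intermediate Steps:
Function('O')(t) = 57 (Function('O')(t) = Add(-9, 66) = 57)
u = 49 (u = Add(-8, 57) = 49)
Function('m')(E) = Add(-6, Mul(Rational(-38, 9), Pow(E, Rational(1, 2)))) (Function('m')(E) = Add(-6, Mul(Rational(1, 9), Mul(-38, Pow(E, Rational(1, 2))))) = Add(-6, Mul(Rational(-38, 9), Pow(E, Rational(1, 2)))))
Add(2948, Mul(-1, Pow(Add(Function('m')(17), u), -1))) = Add(2948, Mul(-1, Pow(Add(Add(-6, Mul(Rational(-38, 9), Pow(17, Rational(1, 2)))), 49), -1))) = Add(2948, Mul(-1, Pow(Add(43, Mul(Rational(-38, 9), Pow(17, Rational(1, 2)))), -1)))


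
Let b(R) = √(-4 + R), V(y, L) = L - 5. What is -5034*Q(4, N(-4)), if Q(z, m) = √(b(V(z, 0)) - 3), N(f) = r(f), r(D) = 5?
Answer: -5034*√(-3 + 3*I) ≈ -3968.0 - 9579.6*I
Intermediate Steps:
V(y, L) = -5 + L
N(f) = 5
Q(z, m) = √(-3 + 3*I) (Q(z, m) = √(√(-4 + (-5 + 0)) - 3) = √(√(-4 - 5) - 3) = √(√(-9) - 3) = √(3*I - 3) = √(-3 + 3*I))
-5034*Q(4, N(-4)) = -5034*√(-3 + 3*I)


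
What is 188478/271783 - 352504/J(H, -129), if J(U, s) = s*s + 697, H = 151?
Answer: -46268381534/2356086827 ≈ -19.638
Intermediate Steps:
J(U, s) = 697 + s**2 (J(U, s) = s**2 + 697 = 697 + s**2)
188478/271783 - 352504/J(H, -129) = 188478/271783 - 352504/(697 + (-129)**2) = 188478*(1/271783) - 352504/(697 + 16641) = 188478/271783 - 352504/17338 = 188478/271783 - 352504*1/17338 = 188478/271783 - 176252/8669 = -46268381534/2356086827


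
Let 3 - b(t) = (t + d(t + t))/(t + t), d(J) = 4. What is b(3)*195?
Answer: 715/2 ≈ 357.50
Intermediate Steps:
b(t) = 3 - (4 + t)/(2*t) (b(t) = 3 - (t + 4)/(t + t) = 3 - (4 + t)/(2*t))
b(3)*195 = (5/2 - 2/3)*195 = (11/6)*195 = 715/2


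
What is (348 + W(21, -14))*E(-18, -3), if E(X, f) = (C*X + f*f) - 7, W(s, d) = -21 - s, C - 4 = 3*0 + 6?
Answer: -54468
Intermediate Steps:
C = 10 (C = 4 + (3*0 + 6) = 4 + (0 + 6) = 4 + 6 = 10)
E(X, f) = -7 + f² + 10*X (E(X, f) = (10*X + f*f) - 7 = (10*X + f²) - 7 = (f² + 10*X) - 7 = -7 + f² + 10*X)
(348 + W(21, -14))*E(-18, -3) = (348 + (-21 - 1*21))*(-7 + (-3)² + 10*(-18)) = (348 + (-21 - 21))*(-7 + 9 - 180) = (348 - 42)*(-178) = 306*(-178) = -54468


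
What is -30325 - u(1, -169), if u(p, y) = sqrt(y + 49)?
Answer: -30325 - 2*I*sqrt(30) ≈ -30325.0 - 10.954*I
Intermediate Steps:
u(p, y) = sqrt(49 + y)
-30325 - u(1, -169) = -30325 - sqrt(49 - 169) = -30325 - sqrt(-120) = -30325 - 2*I*sqrt(30)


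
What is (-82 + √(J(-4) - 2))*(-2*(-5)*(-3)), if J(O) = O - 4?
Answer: 2460 - 30*I*√10 ≈ 2460.0 - 94.868*I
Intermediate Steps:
J(O) = -4 + O
(-82 + √(J(-4) - 2))*(-2*(-5)*(-3)) = (-82 + √((-4 - 4) - 2))*(-2*(-5)*(-3)) = (-82 + √(-8 - 2))*(10*(-3)) = (-82 + √(-10))*(-30) = (-82 + I*√10)*(-30) = 2460 - 30*I*√10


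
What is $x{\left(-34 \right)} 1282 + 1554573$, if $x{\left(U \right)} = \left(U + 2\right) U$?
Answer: $2949389$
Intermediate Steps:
$x{\left(U \right)} = U \left(2 + U\right)$ ($x{\left(U \right)} = \left(2 + U\right) U = U \left(2 + U\right)$)
$x{\left(-34 \right)} 1282 + 1554573 = - 34 \left(2 - 34\right) 1282 + 1554573 = \left(-34\right) \left(-32\right) 1282 + 1554573 = 1088 \cdot 1282 + 1554573 = 1394816 + 1554573 = 2949389$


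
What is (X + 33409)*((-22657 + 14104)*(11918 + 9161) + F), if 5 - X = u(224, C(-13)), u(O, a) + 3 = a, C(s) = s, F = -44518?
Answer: -6028539043150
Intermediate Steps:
u(O, a) = -3 + a
X = 21 (X = 5 - (-3 - 13) = 5 - 1*(-16) = 5 + 16 = 21)
(X + 33409)*((-22657 + 14104)*(11918 + 9161) + F) = (21 + 33409)*((-22657 + 14104)*(11918 + 9161) - 44518) = 33430*(-8553*21079 - 44518) = 33430*(-180288687 - 44518) = 33430*(-180333205) = -6028539043150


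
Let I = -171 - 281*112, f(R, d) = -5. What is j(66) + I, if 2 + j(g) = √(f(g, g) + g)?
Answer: -31645 + √61 ≈ -31637.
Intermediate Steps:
I = -31643 (I = -171 - 31472 = -31643)
j(g) = -2 + √(-5 + g)
j(66) + I = (-2 + √(-5 + 66)) - 31643 = (-2 + √61) - 31643 = -31645 + √61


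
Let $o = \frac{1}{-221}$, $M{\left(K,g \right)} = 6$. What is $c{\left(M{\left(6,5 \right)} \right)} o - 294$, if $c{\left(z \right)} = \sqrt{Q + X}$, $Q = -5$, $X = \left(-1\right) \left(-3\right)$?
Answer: $-294 - \frac{i \sqrt{2}}{221} \approx -294.0 - 0.0063992 i$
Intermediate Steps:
$X = 3$
$c{\left(z \right)} = i \sqrt{2}$ ($c{\left(z \right)} = \sqrt{-5 + 3} = \sqrt{-2} = i \sqrt{2}$)
$o = - \frac{1}{221} \approx -0.0045249$
$c{\left(M{\left(6,5 \right)} \right)} o - 294 = i \sqrt{2} \left(- \frac{1}{221}\right) - 294 = - \frac{i \sqrt{2}}{221} - 294 = -294 - \frac{i \sqrt{2}}{221}$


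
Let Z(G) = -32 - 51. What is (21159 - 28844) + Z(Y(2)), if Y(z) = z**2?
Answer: -7768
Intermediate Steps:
Z(G) = -83
(21159 - 28844) + Z(Y(2)) = (21159 - 28844) - 83 = -7685 - 83 = -7768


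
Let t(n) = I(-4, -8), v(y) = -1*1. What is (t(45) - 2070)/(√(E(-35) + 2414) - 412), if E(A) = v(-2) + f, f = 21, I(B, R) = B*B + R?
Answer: 424772/83655 + 1031*√2434/83655 ≈ 5.6857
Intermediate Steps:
I(B, R) = R + B² (I(B, R) = B² + R = R + B²)
v(y) = -1
t(n) = 8 (t(n) = -8 + (-4)² = -8 + 16 = 8)
E(A) = 20 (E(A) = -1 + 21 = 20)
(t(45) - 2070)/(√(E(-35) + 2414) - 412) = (8 - 2070)/(√(20 + 2414) - 412) = -2062/(√2434 - 412) = -2062/(-412 + √2434)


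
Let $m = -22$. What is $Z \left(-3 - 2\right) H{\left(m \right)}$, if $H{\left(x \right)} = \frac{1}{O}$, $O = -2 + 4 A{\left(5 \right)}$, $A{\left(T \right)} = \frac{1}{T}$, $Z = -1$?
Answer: $- \frac{25}{6} \approx -4.1667$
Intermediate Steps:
$O = - \frac{6}{5}$ ($O = -2 + \frac{4}{5} = - \frac{6}{5} \approx -1.2$)
$H{\left(x \right)} = - \frac{5}{6}$ ($H{\left(x \right)} = \frac{1}{- \frac{6}{5}} = - \frac{5}{6}$)
$Z \left(-3 - 2\right) H{\left(m \right)} = - (-3 - 2) \left(- \frac{5}{6}\right) = \left(-1\right) \left(-5\right) \left(- \frac{5}{6}\right) = 5 \left(- \frac{5}{6}\right) = - \frac{25}{6}$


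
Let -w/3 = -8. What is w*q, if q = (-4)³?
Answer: -1536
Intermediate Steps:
q = -64
w = 24 (w = -3*(-8) = 24)
w*q = 24*(-64) = -1536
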